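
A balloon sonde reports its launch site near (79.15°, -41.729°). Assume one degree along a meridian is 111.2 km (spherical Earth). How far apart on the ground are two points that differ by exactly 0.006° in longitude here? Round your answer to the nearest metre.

126 metres

One degree of longitude here spans 111200 × cos 79.15° = 111200 × 0.1882 ≈ 20932.1 m; 0.006° of that is 125.593 m.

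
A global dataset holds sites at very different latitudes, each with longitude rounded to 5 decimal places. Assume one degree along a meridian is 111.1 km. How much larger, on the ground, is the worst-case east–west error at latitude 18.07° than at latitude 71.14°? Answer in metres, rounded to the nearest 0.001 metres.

Rounding to 5 decimal places leaves the longitude within ±5e-06° of the true value.
At 18.07°: 5e-06° × 111100 × cos 18.07° = 5e-06 × 111100 × 0.9507 ≈ 0.5281 m.
Error at 71.14° = 5e-06° × 111100 × cos 71.14° ≈ 0.5555 × 0.3233 = 0.17957 m.
So the lower-latitude error exceeds the higher by 0.5281 − 0.17957 = 0.34853 m.

0.349 metres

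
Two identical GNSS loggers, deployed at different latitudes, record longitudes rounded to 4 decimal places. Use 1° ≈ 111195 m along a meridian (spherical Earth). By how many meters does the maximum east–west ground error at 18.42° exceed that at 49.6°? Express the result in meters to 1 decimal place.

1.7 meters

Rounding to 4 decimal places leaves the longitude within ±5e-05° of the true value.
Error at 18.42° = 5e-05° × 111195 × cos 18.42° ≈ 5.5598 × 0.9488 = 5.2749 m.
At 49.6°: 5e-05° × 111195 × cos 49.6° = 5e-05 × 111195 × 0.6481 ≈ 3.6034 m.
So the lower-latitude error exceeds the higher by 5.2749 − 3.6034 = 1.6715 m.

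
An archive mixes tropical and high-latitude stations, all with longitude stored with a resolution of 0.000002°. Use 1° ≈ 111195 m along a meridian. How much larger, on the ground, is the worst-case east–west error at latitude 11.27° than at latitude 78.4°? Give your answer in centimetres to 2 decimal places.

8.67 centimetres

With a 0.000002° grid the true value lies within half a step, ±0.000002°/2 = ±1e-06°, of the stored one.
Error at 11.27° = 1e-06° × 111195 × cos 11.27° ≈ 0.11119 × 0.9807 = 0.10905 m.
At 78.4°: 1e-06° × 111195 × cos 78.4° = 1e-06 × 111195 × 0.2011 ≈ 0.022359 m.
Difference: 0.10905 − 0.022359 = 0.086692 m.
That is 0.086692 m = 8.6692 cm.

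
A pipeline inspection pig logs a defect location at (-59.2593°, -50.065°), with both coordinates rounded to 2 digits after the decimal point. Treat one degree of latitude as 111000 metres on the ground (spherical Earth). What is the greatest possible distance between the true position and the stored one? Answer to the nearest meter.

Rounding to 2 decimal places leaves each coordinate within ±0.005° of the true value.
North–south component: 0.005° × 111000 = 555 m.
Longitude error → 0.005 × 111000 × cos 59.2593° = 0.005 × 111000 × 0.5112 ≈ 283.69 m.
Combining orthogonally: (555² + 283.69²)^½ ≈ 623.302 m.

623 meters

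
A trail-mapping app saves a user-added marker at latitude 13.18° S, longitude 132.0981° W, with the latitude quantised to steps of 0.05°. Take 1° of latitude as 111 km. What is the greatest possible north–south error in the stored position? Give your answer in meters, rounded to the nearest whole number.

2775 meters

With a 0.05° grid the true value lies within half a step, ±0.05°/2 = ±0.025°, of the stored one.
North–south distance: 0.025° × 111000 m/° = 2775 m.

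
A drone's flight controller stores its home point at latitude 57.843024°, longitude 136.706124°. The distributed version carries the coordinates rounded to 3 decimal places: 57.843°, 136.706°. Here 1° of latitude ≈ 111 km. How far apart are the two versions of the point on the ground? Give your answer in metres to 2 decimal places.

7.80 metres

The latitude changed by +0.000024° and the longitude by +0.000124°.
North–south shift: 0.000024 × 111000 = 2.664 m.
E–W at 57.843°: 0.000124° × 111000 × cos 57.843° = 0.000124 × 111000 × 0.5322 ≈ 7.32577 m.
Hypotenuse of the two orthogonal shifts: √(2.664² + 7.32577²) = 7.79511 m.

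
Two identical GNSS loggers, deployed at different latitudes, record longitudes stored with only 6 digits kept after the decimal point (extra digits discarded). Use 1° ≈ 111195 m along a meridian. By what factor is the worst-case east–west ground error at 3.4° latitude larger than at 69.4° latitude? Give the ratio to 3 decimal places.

Truncating at 6 decimal places can drop up to a full unit in the last place, so the longitude may be off by as much as 1e-06°.
At 3.4°: 1e-06° × 111195 × cos 3.4° = 1e-06 × 111195 × 0.9982 ≈ 0.111 m.
At 69.4°: 1e-06° × 111195 × cos 69.4° = 1e-06 × 111195 × 0.3518 ≈ 0.039123 m.
The ratio reduces to cos 3.4° / cos 69.4° = 0.9982/0.3518 ≈ 2.8372.

2.837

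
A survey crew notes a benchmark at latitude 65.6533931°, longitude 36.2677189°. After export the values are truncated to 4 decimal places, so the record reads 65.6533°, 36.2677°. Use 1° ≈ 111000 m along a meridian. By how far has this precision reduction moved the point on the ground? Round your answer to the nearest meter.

The latitude changed by +0.0000931° and the longitude by +0.0000189°.
North–south shift: 0.0000931 × 111000 = 10.3341 m.
E–W at 65.6533°: 0.0000189° × 111000 × cos 65.6533° = 0.0000189 × 111000 × 0.4123 ≈ 0.864874 m.
Distance: √(10.3341² + 0.864874²) ≈ 10.3702 m.

10 meters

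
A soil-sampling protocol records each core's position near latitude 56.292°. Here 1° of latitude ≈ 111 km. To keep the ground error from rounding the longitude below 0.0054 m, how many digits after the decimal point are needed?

At 56.292° one degree of longitude covers 111000 × cos 56.292° ≈ 111000 × 0.5550 ≈ 61600.6 m.
With N decimal places the half-ulp bound is 0.5·10⁻ᴺ°, or 0.5·10⁻ᴺ × 61600.6 m on the ground.
Setting 30800.3 × 10⁻ᴺ ≤ 0.0054 gives 10ᴺ ≥ 5.704e+06, i.e. N ≥ 6.76.
N = 6 would give 0.0308 m (too coarse); N = 7 gives 0.00308 m ≤ 0.0054 m.

7 decimal places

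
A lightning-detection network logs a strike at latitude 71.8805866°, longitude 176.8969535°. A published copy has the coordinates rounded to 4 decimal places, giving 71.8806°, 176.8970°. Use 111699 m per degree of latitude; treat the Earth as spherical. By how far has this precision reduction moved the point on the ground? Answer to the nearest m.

2 m

The latitude changed by -0.0000134° and the longitude by -0.0000465°.
North–south shift: -0.0000134 × 111699 = -1.49677 m.
E–W at 71.8806°: -0.0000465° × 111699 × cos 71.8806° = -0.0000465 × 111699 × 0.3110 ≈ -1.61533 m.
Hypotenuse of the two orthogonal shifts: √(1.49677² + 1.61533²) = 2.20218 m.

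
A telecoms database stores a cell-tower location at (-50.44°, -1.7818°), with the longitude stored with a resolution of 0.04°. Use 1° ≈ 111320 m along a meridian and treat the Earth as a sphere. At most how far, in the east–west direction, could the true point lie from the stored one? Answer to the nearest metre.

With a 0.04° grid the true value lies within half a step, ±0.04°/2 = ±0.02°, of the stored one.
At latitude 50.44° a degree of longitude spans 111320 m × cos 50.44° = 111320 × 0.6369 ≈ 70898.1 m.
East–west error: 0.02° × 70898.1 m/° ≈ 1417.96 m.

1418 metres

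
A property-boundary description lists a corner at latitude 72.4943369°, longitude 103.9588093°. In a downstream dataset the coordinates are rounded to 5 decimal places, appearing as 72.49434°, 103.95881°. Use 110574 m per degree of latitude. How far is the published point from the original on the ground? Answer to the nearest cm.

34 cm

Δlat = 72.4943369 − 72.49434 = -0.0000031°; Δlon = 103.9588093 − 103.95881 = -0.0000007°.
N–S: -0.0000031° × 110574 m/° = -0.342779 m.
E–W at 72.4943°: -0.0000007° × 110574 × cos 72.4943° = -0.0000007 × 110574 × 0.3008 ≈ -0.0232825 m.
Distance: √(0.342779² + 0.0232825²) ≈ 0.343569 m.
That is 0.343569 m = 34.357 cm.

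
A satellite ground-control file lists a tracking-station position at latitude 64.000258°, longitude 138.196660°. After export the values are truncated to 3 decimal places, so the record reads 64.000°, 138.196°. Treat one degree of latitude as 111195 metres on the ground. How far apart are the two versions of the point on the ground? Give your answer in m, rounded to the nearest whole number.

43 m

The latitude changed by +0.000258° and the longitude by +0.000660°.
North–south shift: 0.000258 × 111195 = 28.6883 m.
East–west at this latitude: 0.000660° × 111195 × cos 64° ≈ 0.000660 × 48744.7 = 32.1715 m.
Combined displacement = (28.6883² + 32.1715²)^½ ≈ 43.1048 m.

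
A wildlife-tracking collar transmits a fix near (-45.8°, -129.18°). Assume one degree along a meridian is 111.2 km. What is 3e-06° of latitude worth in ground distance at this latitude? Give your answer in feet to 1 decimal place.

1.1 feet

3e-06° × 111200 m/° = 0.3336 m.
Converting: 0.3336 m × 3.2808 ft/m ≈ 1.0945 ft.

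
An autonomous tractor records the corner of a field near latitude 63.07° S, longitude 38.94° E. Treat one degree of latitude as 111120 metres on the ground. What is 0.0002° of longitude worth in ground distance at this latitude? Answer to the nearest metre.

At 63.07° a degree of longitude is 111120 × cos 63.07° ≈ 50326.4 m, so 0.0002° corresponds to 10.0653 m.

10 metres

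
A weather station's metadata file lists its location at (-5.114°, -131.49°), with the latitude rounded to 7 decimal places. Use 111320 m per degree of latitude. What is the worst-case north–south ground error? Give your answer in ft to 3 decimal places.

0.018 ft

Rounding to 7 decimal places leaves the latitude within ±5e-08° of the true value.
So the N–S error is at most 5e-08 × 111320 = 0.005566 m.
Converting: 0.005566 m × 3.2808 ft/m ≈ 0.018261 ft.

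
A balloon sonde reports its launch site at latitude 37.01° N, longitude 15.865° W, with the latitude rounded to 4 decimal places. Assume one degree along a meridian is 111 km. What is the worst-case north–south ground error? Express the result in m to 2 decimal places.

Rounding to 4 decimal places leaves the latitude within ±5e-05° of the true value.
Along the meridian that is 5e-05° × 111000 m/° = 5.55 m.

5.55 m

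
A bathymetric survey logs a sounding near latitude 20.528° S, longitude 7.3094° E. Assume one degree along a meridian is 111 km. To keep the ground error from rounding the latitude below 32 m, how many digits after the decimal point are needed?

4

One degree of latitude covers 111000 m.
With N decimal places the half-ulp bound is 0.5·10⁻ᴺ°, or 0.5·10⁻ᴺ × 111000 m on the ground.
Setting 55500 × 10⁻ᴺ ≤ 32 gives 10ᴺ ≥ 1734, i.e. N ≥ 3.24.
At 3 places the error can reach 55.5 m, but 4 places keeps it to 5.55 m.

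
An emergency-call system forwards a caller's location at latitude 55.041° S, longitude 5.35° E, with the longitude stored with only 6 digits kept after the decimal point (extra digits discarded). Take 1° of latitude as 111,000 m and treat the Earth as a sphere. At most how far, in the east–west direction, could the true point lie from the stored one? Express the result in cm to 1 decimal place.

Truncating at 6 decimal places can drop up to a full unit in the last place, so the longitude may be off by as much as 1e-06°.
At latitude 55.041° a degree of longitude spans 111000 m × cos 55.041° = 111000 × 0.5730 ≈ 63601.9 m.
East–west error: 1e-06° × 63601.9 m/° ≈ 0.0636019 m.
That is 0.0636019 m = 6.3602 cm.

6.4 cm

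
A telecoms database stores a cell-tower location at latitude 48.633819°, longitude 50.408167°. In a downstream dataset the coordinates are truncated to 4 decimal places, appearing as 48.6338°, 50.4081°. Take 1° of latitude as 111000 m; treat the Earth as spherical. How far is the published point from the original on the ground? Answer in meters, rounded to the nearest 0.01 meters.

5.35 meters

The latitude changed by +0.000019° and the longitude by +0.000067°.
North–south shift: 0.000019 × 111000 = 2.109 m.
East–west at this latitude: 0.000067° × 111000 × cos 48.6338° ≈ 0.000067 × 73356.5 = 4.91488 m.
Distance: √(2.109² + 4.91488²) ≈ 5.34827 m.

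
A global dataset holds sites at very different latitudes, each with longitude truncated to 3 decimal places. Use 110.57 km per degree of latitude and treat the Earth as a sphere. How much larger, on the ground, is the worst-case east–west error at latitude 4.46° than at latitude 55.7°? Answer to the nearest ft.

157 ft

Truncating at 3 decimal places can drop up to a full unit in the last place, so the longitude may be off by as much as 0.001°.
Error at 4.46° = 0.001° × 110570 × cos 4.46° ≈ 110.57 × 0.9970 = 110.24 m.
Error at 55.7° = 0.001° × 110570 × cos 55.7° ≈ 110.57 × 0.5635 = 62.309 m.
Difference: 110.24 − 62.309 = 47.926 m.
Converting: 47.9261 m × 3.2808 ft/m ≈ 157.24 ft.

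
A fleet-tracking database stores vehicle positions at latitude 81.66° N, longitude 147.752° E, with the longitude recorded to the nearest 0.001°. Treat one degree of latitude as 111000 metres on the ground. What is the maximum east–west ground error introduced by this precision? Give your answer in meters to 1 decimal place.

Rounding to 3 decimal places leaves the longitude within ±0.0005° of the true value.
At latitude 81.66° a degree of longitude spans 111000 m × cos 81.66° = 111000 × 0.1450 ≈ 16100.2 m.
So at most 0.0005° × 16100.2 ≈ 8.05011 m east–west.

8.1 meters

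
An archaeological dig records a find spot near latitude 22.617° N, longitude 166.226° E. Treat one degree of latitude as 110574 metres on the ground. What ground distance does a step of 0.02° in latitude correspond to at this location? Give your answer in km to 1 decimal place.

0.02° × 110574 m/° = 2211.48 m.
That is 2211.48 m = 2.2115 km.

2.2 km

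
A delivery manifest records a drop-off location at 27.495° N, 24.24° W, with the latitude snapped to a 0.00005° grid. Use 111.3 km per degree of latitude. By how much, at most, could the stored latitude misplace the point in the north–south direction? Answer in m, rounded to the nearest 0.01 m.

2.78 m

With a 0.00005° grid the true value lies within half a step, ±0.00005°/2 = ±2.5e-05°, of the stored one.
Along the meridian that is 2.5e-05° × 111300 m/° = 2.7825 m.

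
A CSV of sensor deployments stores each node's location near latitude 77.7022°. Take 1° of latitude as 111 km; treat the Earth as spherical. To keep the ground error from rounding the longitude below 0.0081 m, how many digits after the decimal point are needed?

7

At 77.7022° one degree of longitude covers 111000 × cos 77.7022° ≈ 111000 × 0.2130 ≈ 23642.2 m.
Rounding to N decimal places gives at most 0.5 × 10⁻ᴺ degrees of error, i.e. 0.5 × 10⁻ᴺ × 23642.2 m.
Need 0.5 × 23642.2 × 10⁻ᴺ ≤ 0.0081 → 10⁻ᴺ ≤ 6.852e-07, so N ≥ 6.16.
At 6 places the error can reach 0.0118 m, but 7 places keeps it to 0.00118 m.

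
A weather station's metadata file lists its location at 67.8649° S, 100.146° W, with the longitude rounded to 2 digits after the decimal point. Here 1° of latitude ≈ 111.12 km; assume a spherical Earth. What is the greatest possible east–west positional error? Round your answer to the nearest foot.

687 feet

Rounding to 2 decimal places leaves the longitude within ±0.005° of the true value.
At latitude 67.8649° a degree of longitude spans 111120 m × cos 67.8649° = 111120 × 0.3768 ≈ 41869.1 m.
So at most 0.005° × 41869.1 ≈ 209.346 m east–west.
In feet: 209.346 m ÷ 0.3048 ≈ 686.83 ft.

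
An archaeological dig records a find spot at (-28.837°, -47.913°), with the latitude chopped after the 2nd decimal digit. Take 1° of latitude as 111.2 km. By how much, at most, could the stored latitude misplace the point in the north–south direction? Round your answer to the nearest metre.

1112 metres

Truncating at 2 decimal places can drop up to a full unit in the last place, so the latitude may be off by as much as 0.01°.
North–south distance: 0.01° × 111200 m/° = 1112 m.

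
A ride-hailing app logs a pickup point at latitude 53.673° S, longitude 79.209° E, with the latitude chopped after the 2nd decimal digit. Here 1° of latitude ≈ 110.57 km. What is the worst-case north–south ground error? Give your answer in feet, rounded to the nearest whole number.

Truncating at 2 decimal places can drop up to a full unit in the last place, so the latitude may be off by as much as 0.01°.
So the N–S error is at most 0.01 × 110570 = 1105.7 m.
Converting: 1105.7 m × 3.2808 ft/m ≈ 3627.6 ft.

3628 feet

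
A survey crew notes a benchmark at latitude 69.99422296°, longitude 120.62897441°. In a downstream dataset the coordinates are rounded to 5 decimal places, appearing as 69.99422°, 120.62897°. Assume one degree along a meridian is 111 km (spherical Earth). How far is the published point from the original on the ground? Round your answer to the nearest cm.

37 cm

Δlat = 69.99422296 − 69.99422 = +0.00000296°; Δlon = 120.62897441 − 120.62897 = +0.00000441°.
N–S: 0.00000296° × 111000 m/° = 0.32856 m.
E–W at 69.9942°: 0.00000441° × 111000 × cos 69.9942° = 0.00000441 × 111000 × 0.3421 ≈ 0.167469 m.
Combined displacement = (0.32856² + 0.167469²)^½ ≈ 0.368778 m.
That is 0.368778 m = 36.878 cm.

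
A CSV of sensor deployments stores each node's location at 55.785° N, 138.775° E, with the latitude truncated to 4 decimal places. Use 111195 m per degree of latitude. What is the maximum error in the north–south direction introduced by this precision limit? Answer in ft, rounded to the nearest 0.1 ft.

36.5 ft

Truncating at 4 decimal places can drop up to a full unit in the last place, so the latitude may be off by as much as 0.0001°.
Along the meridian that is 0.0001° × 111195 m/° = 11.1195 m.
In feet: 11.1195 m ÷ 0.3048 ≈ 36.481 ft.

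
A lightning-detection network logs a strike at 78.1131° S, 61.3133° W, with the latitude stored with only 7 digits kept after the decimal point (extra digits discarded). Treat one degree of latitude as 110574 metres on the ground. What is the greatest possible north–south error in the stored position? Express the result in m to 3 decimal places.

0.011 m

Truncating at 7 decimal places can drop up to a full unit in the last place, so the latitude may be off by as much as 1e-07°.
Along the meridian that is 1e-07° × 110574 m/° = 0.0110574 m.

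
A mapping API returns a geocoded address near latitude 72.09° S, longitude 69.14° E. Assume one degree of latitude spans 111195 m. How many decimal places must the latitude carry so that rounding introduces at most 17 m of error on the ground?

One degree of latitude covers 111195 m.
N decimal places → at most half a unit in the last place, 0.5 × 10⁻ᴺ° = 111195/2 × 10⁻ᴺ m.
Need 0.5 × 111195 × 10⁻ᴺ ≤ 17 → 10⁻ᴺ ≤ 3.058e-04, so N ≥ 3.51.
So 4 decimal places suffice (5.56 m); 3 would allow up to 55.6 m.

4 decimal places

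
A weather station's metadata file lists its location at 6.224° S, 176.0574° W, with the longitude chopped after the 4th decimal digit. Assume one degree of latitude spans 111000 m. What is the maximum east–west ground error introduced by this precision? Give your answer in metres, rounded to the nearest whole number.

11 metres

Truncating at 4 decimal places can drop up to a full unit in the last place, so the longitude may be off by as much as 0.0001°.
One degree of longitude at 6.224° is 111000 × cos 6.224° ≈ 111000 × 0.9941 = 110346 m.
Maximum E–W displacement: 0.0001 × 110346 = 11.0346 m.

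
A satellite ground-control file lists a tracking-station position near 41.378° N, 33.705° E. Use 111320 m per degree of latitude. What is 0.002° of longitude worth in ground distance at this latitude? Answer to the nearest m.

167 m

At 41.378° a degree of longitude is 111320 × cos 41.378° ≈ 83530.6 m, so 0.002° corresponds to 167.061 m.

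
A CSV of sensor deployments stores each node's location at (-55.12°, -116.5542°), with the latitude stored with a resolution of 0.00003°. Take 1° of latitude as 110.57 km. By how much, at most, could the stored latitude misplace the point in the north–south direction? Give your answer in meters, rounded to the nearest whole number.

2 meters

With a 0.00003° grid the true value lies within half a step, ±0.00003°/2 = ±1.5e-05°, of the stored one.
North–south distance: 1.5e-05° × 110570 m/° = 1.65855 m.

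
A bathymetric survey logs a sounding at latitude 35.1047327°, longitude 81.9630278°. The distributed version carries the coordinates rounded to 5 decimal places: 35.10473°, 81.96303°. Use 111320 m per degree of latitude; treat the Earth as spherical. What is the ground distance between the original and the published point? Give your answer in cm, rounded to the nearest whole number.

36 cm

The latitude changed by +0.0000027° and the longitude by -0.0000022°.
North–south shift: 0.0000027 × 111320 = 0.300564 m.
E–W at 35.1047°: -0.0000022° × 111320 × cos 35.1047° = -0.0000022 × 111320 × 0.8181 ≈ -0.200357 m.
Hypotenuse of the two orthogonal shifts: √(0.300564² + 0.200357²) = 0.361222 m.
That is 0.361222 m = 36.122 cm.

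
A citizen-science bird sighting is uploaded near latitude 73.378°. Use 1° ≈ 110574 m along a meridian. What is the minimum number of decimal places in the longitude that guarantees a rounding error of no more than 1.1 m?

5 decimal places

At 73.378° one degree of longitude covers 110574 × cos 73.378° ≈ 110574 × 0.2861 ≈ 31630.4 m.
Rounding to N decimal places gives at most 0.5 × 10⁻ᴺ degrees of error, i.e. 0.5 × 10⁻ᴺ × 31630.4 m.
Need 0.5 × 31630.4 × 10⁻ᴺ ≤ 1.1 → 10⁻ᴺ ≤ 6.955e-05, so N ≥ 4.16.
N = 4 would give 1.58 m (too coarse); N = 5 gives 0.158 m ≤ 1.1 m.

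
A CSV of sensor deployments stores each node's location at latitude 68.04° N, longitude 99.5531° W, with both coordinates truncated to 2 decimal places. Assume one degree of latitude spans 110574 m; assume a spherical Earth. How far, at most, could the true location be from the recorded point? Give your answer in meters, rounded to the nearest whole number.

Truncating at 2 decimal places can drop up to a full unit in the last place, so each coordinate may be off by as much as 0.01°.
N–S: 0.01° × 110574 m/° = 1105.74 m.
Longitude error → 0.01 × 110574 × cos 68.04° = 0.01 × 110574 × 0.3740 ≈ 413.502 m.
The two errors are perpendicular, so the maximum displacement is √(1105.74² + 413.502²) ≈ 1180.53 m.

1181 meters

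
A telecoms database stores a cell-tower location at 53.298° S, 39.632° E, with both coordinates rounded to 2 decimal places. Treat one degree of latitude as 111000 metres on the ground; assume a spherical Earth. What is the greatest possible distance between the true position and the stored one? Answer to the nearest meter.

Rounding to 2 decimal places leaves each coordinate within ±0.005° of the true value.
N–S: 0.005° × 111000 m/° = 555 m.
East–west component at 53.298°: 0.005° × 111000 × cos 53.298° ≈ 0.005 × 66339.5 ≈ 331.697 m.
Combining orthogonally: (555² + 331.697²)^½ ≈ 646.566 m.

647 meters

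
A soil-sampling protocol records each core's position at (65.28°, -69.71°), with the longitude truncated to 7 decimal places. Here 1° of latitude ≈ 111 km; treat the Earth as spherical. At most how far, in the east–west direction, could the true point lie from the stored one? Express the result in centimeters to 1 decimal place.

0.5 centimeters

Truncating at 7 decimal places can drop up to a full unit in the last place, so the longitude may be off by as much as 1e-07°.
Parallels shrink by cos φ, so at 65.28° a degree of longitude is 111000 × 0.4182 ≈ 46418.4 m.
East–west error: 1e-07° × 46418.4 m/° ≈ 0.00464184 m.
That is 0.00464184 m = 0.46418 cm.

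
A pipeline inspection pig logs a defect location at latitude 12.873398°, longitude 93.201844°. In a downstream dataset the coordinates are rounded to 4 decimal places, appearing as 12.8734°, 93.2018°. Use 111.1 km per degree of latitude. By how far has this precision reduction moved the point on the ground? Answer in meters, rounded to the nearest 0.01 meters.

Δlat = 12.873398 − 12.8734 = -0.000002°; Δlon = 93.201844 − 93.2018 = +0.000044°.
N–S: -0.000002° × 111100 m/° = -0.2222 m.
East–west at this latitude: 0.000044° × 111100 × cos 12.8734° ≈ 0.000044 × 108307 = 4.76553 m.
Combined displacement = (0.2222² + 4.76553²)^½ ≈ 4.77071 m.

4.77 meters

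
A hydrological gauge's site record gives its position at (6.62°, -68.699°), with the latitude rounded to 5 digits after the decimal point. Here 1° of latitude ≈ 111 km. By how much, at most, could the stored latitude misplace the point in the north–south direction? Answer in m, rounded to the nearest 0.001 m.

0.555 m

Rounding to 5 decimal places leaves the latitude within ±5e-06° of the true value.
North–south distance: 5e-06° × 111000 m/° = 0.555 m.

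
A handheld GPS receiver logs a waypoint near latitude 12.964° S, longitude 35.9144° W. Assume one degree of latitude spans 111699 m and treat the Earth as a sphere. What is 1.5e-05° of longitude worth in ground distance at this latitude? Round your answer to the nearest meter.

One degree of longitude here spans 111699 × cos 12.964° = 111699 × 0.9745 ≈ 108852 m; 1.5e-05° of that is 1.63278 m.

2 meters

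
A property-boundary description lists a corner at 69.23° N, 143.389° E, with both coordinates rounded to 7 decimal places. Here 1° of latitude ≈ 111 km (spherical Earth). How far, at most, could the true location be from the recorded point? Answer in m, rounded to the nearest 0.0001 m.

Rounding to 7 decimal places leaves each coordinate within ±5e-08° of the true value.
Latitude error → 5e-08 × 111000 = 0.00555 m along the meridian.
Longitude error → 5e-08 × 111000 × cos 69.23° = 5e-08 × 111000 × 0.3546 ≈ 0.00196813 m.
Combining orthogonally: (0.00555² + 0.00196813²)^½ ≈ 0.00588864 m.

0.0059 m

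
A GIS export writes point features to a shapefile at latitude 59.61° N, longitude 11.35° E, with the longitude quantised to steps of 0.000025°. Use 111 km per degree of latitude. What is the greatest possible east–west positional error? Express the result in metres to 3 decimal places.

With a 0.000025° grid the true value lies within half a step, ±0.000025°/2 = ±1.25e-05°, of the stored one.
At latitude 59.61° a degree of longitude spans 111000 m × cos 59.61° = 111000 × 0.5059 ≈ 56153 m.
East–west error: 1.25e-05° × 56153 m/° ≈ 0.701913 m.

0.702 metres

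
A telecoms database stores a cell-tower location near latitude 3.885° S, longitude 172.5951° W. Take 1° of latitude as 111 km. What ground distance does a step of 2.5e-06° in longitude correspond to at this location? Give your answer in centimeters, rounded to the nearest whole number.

28 centimeters

At 3.885° a degree of longitude is 111000 × cos 3.885° ≈ 110745 m, so 2.5e-06° corresponds to 0.276862 m.
That is 0.276862 m = 27.686 cm.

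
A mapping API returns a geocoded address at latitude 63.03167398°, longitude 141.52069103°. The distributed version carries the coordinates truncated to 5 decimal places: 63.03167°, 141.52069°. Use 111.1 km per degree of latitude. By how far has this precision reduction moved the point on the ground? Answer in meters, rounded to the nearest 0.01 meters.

0.45 meters

Δlat = 63.03167398 − 63.03167 = +0.00000398°; Δlon = 141.52069103 − 141.52069 = +0.00000103°.
North–south shift: 0.00000398 × 111100 = 0.442178 m.
East–west at this latitude: 0.00000103° × 111100 × cos 63.0317° ≈ 0.00000103 × 50383.6 = 0.0518951 m.
Hypotenuse of the two orthogonal shifts: √(0.442178² + 0.0518951²) = 0.445213 m.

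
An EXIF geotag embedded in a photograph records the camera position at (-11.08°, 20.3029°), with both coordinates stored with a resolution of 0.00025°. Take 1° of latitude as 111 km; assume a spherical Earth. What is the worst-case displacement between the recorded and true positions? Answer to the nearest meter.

With a 0.00025° grid the true value lies within half a step, ±0.00025°/2 = ±0.000125°, of the stored one.
N–S: 0.000125° × 111000 m/° = 13.875 m.
E–W at 11.08°: 0.000125° × 111000 × cos 11.08° = 0.000125 × 111000 × 0.9814 ≈ 13.6164 m.
Combining orthogonally: (13.875² + 13.6164²)^½ ≈ 19.4402 m.

19 meters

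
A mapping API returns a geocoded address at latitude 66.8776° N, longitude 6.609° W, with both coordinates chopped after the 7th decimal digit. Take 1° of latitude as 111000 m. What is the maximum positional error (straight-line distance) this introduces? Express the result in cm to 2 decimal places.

Truncating at 7 decimal places can drop up to a full unit in the last place, so each coordinate may be off by as much as 1e-07°.
Latitude error → 1e-07 × 111000 = 0.0111 m along the meridian.
E–W at 66.8776°: 1e-07° × 111000 × cos 66.8776° = 1e-07 × 111000 × 0.3927 ≈ 0.00435893 m.
Worst case both components are at the extreme and orthogonal: √(0.0111² + 0.00435893²) ≈ 0.0119252 m.
That is 0.0119252 m = 1.1925 cm.

1.19 cm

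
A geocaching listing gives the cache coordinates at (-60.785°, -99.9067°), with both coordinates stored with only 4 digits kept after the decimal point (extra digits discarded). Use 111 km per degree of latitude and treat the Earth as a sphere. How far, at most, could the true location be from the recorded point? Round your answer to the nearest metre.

12 metres

Truncating at 4 decimal places can drop up to a full unit in the last place, so each coordinate may be off by as much as 0.0001°.
N–S: 0.0001° × 111000 m/° = 11.1 m.
Longitude error → 0.0001 × 111000 × cos 60.785° = 0.0001 × 111000 × 0.4881 ≈ 5.41778 m.
The two errors are perpendicular, so the maximum displacement is √(11.1² + 5.41778²) ≈ 12.3516 m.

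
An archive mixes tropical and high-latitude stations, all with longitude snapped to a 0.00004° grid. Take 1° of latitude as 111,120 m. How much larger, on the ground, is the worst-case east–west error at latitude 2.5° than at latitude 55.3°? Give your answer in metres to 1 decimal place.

With a 0.00004° grid the true value lies within half a step, ±0.00004°/2 = ±2e-05°, of the stored one.
Error at 2.5° = 2e-05° × 111120 × cos 2.5° ≈ 2.2224 × 0.9990 = 2.2203 m.
At 55.3°: 2e-05° × 111120 × cos 55.3° = 2e-05 × 111120 × 0.5693 ≈ 1.2652 m.
Difference: 2.2203 − 1.2652 = 0.95512 m.

1.0 metres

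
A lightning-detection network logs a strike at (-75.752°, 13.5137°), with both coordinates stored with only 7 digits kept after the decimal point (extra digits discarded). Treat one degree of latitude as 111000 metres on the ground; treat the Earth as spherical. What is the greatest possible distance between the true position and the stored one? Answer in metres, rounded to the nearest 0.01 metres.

0.01 metres

Truncating at 7 decimal places can drop up to a full unit in the last place, so each coordinate may be off by as much as 1e-07°.
N–S: 1e-07° × 111000 m/° = 0.0111 m.
East–west component at 75.752°: 1e-07° × 111000 × cos 75.752° ≈ 1e-07 × 27319.3 ≈ 0.00273193 m.
Combining orthogonally: (0.0111² + 0.00273193²)^½ ≈ 0.0114312 m.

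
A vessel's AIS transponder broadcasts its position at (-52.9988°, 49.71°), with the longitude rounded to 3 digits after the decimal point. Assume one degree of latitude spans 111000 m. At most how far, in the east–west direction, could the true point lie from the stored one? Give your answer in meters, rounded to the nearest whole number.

33 meters

Rounding to 3 decimal places leaves the longitude within ±0.0005° of the true value.
Parallels shrink by cos φ, so at 52.9988° a degree of longitude is 111000 × 0.6018 ≈ 66803.3 m.
East–west error: 0.0005° × 66803.3 m/° ≈ 33.4017 m.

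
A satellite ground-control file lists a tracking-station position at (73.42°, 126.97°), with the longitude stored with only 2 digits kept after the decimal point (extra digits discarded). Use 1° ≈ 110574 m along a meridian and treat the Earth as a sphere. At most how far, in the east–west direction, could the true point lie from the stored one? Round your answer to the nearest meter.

Truncating at 2 decimal places can drop up to a full unit in the last place, so the longitude may be off by as much as 0.01°.
Parallels shrink by cos φ, so at 73.42° a degree of longitude is 110574 × 0.2854 ≈ 31552.7 m.
So at most 0.01° × 31552.7 ≈ 315.527 m east–west.

316 meters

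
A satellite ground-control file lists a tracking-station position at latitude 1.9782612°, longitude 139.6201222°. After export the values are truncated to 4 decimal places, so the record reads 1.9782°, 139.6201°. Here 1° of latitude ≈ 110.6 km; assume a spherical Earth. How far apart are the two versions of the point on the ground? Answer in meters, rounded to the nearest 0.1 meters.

Δlat = 1.9782612 − 1.9782 = +0.0000612°; Δlon = 139.6201222 − 139.6201 = +0.0000222°.
N–S: 0.0000612° × 110600 m/° = 6.76872 m.
East–west at this latitude: 0.0000222° × 110600 × cos 1.9782° ≈ 0.0000222 × 110534 = 2.45386 m.
Distance: √(6.76872² + 2.45386²) ≈ 7.19979 m.

7.2 meters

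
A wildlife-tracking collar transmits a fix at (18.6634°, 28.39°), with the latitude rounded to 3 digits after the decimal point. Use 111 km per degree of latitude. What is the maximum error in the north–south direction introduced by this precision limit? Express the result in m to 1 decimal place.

55.5 m

Rounding to 3 decimal places leaves the latitude within ±0.0005° of the true value.
So the N–S error is at most 0.0005 × 111000 = 55.5 m.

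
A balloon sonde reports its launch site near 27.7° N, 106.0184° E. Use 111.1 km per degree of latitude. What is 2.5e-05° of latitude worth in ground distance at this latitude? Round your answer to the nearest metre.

2.5e-05° × 111100 m/° = 2.7775 m.

3 metres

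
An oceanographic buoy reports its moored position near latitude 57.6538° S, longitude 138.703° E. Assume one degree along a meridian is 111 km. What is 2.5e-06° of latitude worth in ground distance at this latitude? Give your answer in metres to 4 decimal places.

2.5e-06° × 111000 m/° = 0.2775 m.

0.2775 metres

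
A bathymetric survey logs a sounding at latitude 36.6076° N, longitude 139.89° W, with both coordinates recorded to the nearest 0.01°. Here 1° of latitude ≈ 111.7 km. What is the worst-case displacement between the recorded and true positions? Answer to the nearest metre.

Rounding to 2 decimal places leaves each coordinate within ±0.005° of the true value.
N–S: 0.005° × 111700 m/° = 558.5 m.
East–west component at 36.6076°: 0.005° × 111700 × cos 36.6076° ≈ 0.005 × 89665.9 ≈ 448.329 m.
Worst case both components are at the extreme and orthogonal: √(558.5² + 448.329²) ≈ 716.185 m.

716 metres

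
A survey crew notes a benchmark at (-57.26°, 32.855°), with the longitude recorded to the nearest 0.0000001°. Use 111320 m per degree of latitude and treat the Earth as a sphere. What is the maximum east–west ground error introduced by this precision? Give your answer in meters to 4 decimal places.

0.0030 meters

Rounding to 7 decimal places leaves the longitude within ±5e-08° of the true value.
One degree of longitude at 57.26° is 111320 × cos 57.26° ≈ 111320 × 0.5408 = 60204.9 m.
East–west error: 5e-08° × 60204.9 m/° ≈ 0.00301025 m.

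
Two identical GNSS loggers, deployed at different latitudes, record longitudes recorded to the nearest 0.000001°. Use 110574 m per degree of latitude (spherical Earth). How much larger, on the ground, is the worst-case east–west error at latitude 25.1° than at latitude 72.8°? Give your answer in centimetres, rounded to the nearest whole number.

Rounding to 6 decimal places leaves the longitude within ±5e-07° of the true value.
Error at 25.1° = 5e-07° × 110574 × cos 25.1° ≈ 0.055287 × 0.9056 = 0.050066 m.
Error at 72.8° = 5e-07° × 110574 × cos 72.8° ≈ 0.055287 × 0.2957 = 0.016349 m.
So the lower-latitude error exceeds the higher by 0.050066 − 0.016349 = 0.033717 m.
That is 0.0337174 m = 3.3717 cm.

3 centimetres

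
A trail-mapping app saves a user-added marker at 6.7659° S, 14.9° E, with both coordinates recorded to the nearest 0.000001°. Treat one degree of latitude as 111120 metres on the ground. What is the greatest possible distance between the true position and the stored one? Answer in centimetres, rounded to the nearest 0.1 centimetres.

Rounding to 6 decimal places leaves each coordinate within ±5e-07° of the true value.
North–south component: 5e-07° × 111120 = 0.05556 m.
E–W at 6.7659°: 5e-07° × 111120 × cos 6.7659° = 5e-07 × 111120 × 0.9930 ≈ 0.0551731 m.
Combining orthogonally: (0.05556² + 0.0551731²)^½ ≈ 0.0783006 m.
That is 0.0783006 m = 7.8301 cm.

7.8 centimetres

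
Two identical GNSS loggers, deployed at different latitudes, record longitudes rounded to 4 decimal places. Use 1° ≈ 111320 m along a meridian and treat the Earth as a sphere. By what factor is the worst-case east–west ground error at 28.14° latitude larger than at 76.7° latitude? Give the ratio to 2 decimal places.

Rounding to 4 decimal places leaves the longitude within ±5e-05° of the true value.
Error at 28.14° = 5e-05° × 111320 × cos 28.14° ≈ 5.566 × 0.8818 = 4.9081 m.
At 76.7°: 5e-05° × 111320 × cos 76.7° = 5e-05 × 111320 × 0.2300 ≈ 1.2805 m.
The ratio reduces to cos 28.14° / cos 76.7° = 0.8818/0.2300 ≈ 3.8331.

3.83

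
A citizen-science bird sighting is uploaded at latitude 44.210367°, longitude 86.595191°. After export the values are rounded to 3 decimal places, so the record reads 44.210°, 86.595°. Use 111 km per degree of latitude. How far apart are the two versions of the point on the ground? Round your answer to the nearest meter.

The latitude changed by +0.000367° and the longitude by +0.000191°.
North–south shift: 0.000367 × 111000 = 40.737 m.
E–W at 44.21°: 0.000191° × 111000 × cos 44.21° = 0.000191 × 111000 × 0.7168 ≈ 15.1966 m.
Hypotenuse of the two orthogonal shifts: √(40.737² + 15.1966²) = 43.4792 m.

43 meters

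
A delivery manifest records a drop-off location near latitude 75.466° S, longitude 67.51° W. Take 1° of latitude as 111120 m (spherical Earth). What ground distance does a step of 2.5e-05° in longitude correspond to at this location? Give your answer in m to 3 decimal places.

One degree of longitude here spans 111120 × cos 75.466° = 111120 × 0.2510 ≈ 27886.1 m; 2.5e-05° of that is 0.697152 m.

0.697 m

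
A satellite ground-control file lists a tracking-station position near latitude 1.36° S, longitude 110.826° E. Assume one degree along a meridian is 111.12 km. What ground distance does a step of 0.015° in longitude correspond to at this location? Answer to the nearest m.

1666 m

One degree of longitude here spans 111120 × cos 1.36° = 111120 × 0.9997 ≈ 111089 m; 0.015° of that is 1666.33 m.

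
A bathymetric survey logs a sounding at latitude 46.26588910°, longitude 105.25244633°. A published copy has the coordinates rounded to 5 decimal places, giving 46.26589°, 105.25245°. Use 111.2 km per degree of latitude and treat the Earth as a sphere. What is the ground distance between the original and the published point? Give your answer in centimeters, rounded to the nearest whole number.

30 centimeters

The latitude changed by -0.00000090° and the longitude by -0.00000367°.
N–S: -0.00000090° × 111200 m/° = -0.10008 m.
E–W at 46.2659°: -0.00000367° × 111200 × cos 46.2659° = -0.00000367 × 111200 × 0.6913 ≈ -0.282127 m.
Combined displacement = (0.10008² + 0.282127²)^½ ≈ 0.299352 m.
That is 0.299352 m = 29.935 cm.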